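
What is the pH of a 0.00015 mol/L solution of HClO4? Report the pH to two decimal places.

pH = 3.82

HClO4 is a strong acid and dissociates completely, so [H+] = 0.00015 M.
pH = -log(0.00015) = 3.82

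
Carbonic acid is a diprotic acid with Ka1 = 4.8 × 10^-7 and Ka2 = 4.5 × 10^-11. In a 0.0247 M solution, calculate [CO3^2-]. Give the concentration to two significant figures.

4.5 × 10^-11 M

First ionization gives [H+] ≈ [HCO3-] = 1.09 × 10^-4 M.
Second step: Ka2 = [H+][CO3^2-]/[HCO3-] ≈ [CO3^2-] (since [H+] ≈ [HCO3-]).
So [CO3^2-] ≈ Ka2.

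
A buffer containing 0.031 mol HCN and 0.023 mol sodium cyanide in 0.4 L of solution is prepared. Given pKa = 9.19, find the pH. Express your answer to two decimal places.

Using pH = pKa + log([base]/[acid]) with [base]/[acid] = 0.023/0.031:
pH = 9.19 + (-0.130) = 9.06

pH = 9.06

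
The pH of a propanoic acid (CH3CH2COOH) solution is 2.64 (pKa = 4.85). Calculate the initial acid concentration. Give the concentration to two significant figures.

[H+] = 10^(-2.64) = 2.29 × 10^-3 M = x
Ka = 10^(−4.85) = 1.41 × 10^-5
Ka = x²/(C₀ − x) ⇒ C₀ = x + x²/Ka
C₀ = 2.29 × 10^-3 + (2.29 × 10^-3)²/(1.41 × 10^-5) = 3.74 × 10^-1 M

C₀ = 3.7 × 10^-1 M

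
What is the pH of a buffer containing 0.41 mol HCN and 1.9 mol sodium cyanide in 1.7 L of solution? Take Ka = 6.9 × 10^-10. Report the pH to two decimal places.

pH = 9.83

pKa = −log(6.9 × 10^-10) = 9.161
Using pH = pKa + log([base]/[acid]) with [base]/[acid] = 1.9/0.41:
pH = 9.161 + (+0.666) = 9.83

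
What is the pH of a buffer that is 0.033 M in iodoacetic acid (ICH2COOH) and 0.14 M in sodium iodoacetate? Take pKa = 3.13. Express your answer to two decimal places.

pH = 3.76

Henderson–Hasselbalch: pH = pKa + log([ICH2COO-]/[ICH2COOH]) = 3.13 + log(0.14/0.033)
pH = 3.13 + (+0.628) = 3.76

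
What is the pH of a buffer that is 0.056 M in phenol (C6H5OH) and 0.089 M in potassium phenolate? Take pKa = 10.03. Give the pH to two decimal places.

pH = 10.23

Using pH = pKa + log([base]/[acid]) with [base]/[acid] = 0.089/0.056:
pH = 10.03 + (+0.201) = 10.23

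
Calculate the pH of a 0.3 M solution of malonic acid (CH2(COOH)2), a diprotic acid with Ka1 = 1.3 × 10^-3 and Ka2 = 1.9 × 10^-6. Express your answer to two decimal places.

pH = 1.72

Since Ka1 ≫ Ka2, the first ionization dominates [H+].
Ka1 = x²/(0.3 − x) = 1.3 × 10^-3
Solving the quadratic: x = (−Ka1 + √(Ka1² + 4·Ka1·C₀))/2 = 1.91 × 10^-2 M
pH = −log(1.91 × 10^-2) = 1.72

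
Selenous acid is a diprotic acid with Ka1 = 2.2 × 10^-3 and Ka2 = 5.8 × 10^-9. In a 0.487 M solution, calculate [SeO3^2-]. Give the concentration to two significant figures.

First ionization gives [H+] ≈ [HSeO3-] = 3.17 × 10^-2 M.
Second step: Ka2 = [H+][SeO3^2-]/[HSeO3-] ≈ [SeO3^2-] (since [H+] ≈ [HSeO3-]).
So [SeO3^2-] ≈ Ka2.

5.8 × 10^-9 M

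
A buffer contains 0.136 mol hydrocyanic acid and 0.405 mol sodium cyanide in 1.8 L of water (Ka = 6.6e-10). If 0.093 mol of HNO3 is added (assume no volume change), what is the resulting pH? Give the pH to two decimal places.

Added H+ converts CN- to HCN: HCN → 0.229 mol, CN- → 0.312 mol.
pKa = −log(6.6 × 10^-10) = 9.180
pH = pKa + log(n_CN-/n_HCN) = 9.180 + log(0.312/0.229) = 9.180 + (+0.134)

pH = 9.31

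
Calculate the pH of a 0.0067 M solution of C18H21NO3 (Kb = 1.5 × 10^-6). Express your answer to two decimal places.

C18H21NO3 + H2O ⇌ C18H22NO3+ + OH-
Kb = [OH-]²/(0.0067 − [OH-]) = 1.5 × 10^-6
Since Kb ≪ C₀, [OH-] ≈ √(Kb·C₀) = 1.00 × 10^-4 M.
([OH-]/C₀ = 1.5% < 5%, so the approximation holds.)
pOH = 4.00, so pH = 14.00 − pOH = 10.00

pH = 10.00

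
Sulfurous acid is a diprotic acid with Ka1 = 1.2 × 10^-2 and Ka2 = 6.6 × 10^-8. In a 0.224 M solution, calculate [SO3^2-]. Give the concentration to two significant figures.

First ionization gives [H+] ≈ [HSO3-] = 4.62 × 10^-2 M.
Second step: Ka2 = [H+][SO3^2-]/[HSO3-] ≈ [SO3^2-] (since [H+] ≈ [HSO3-]).
So [SO3^2-] ≈ Ka2.

6.6 × 10^-8 M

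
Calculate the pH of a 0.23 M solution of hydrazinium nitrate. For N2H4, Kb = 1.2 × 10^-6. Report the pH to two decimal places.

N2H5+ is the conjugate acid of the weak base N2H4.
Ka = Kw/Kb = 1.0×10^-14 / 1.2 × 10^-6 = 8.33 × 10^-9
Ka = [H+]²/(0.23 − [H+]) = 8.33 × 10^-9
Assume [H+] ≪ 0.23: [H+] ≈ √(8.33 × 10^-9 × 0.23) = 4.38 × 10^-5 M
Check: 0.019% ionized — well under 5%, approximation valid.
pH = −log(4.38 × 10^-5) = 4.36

pH = 4.36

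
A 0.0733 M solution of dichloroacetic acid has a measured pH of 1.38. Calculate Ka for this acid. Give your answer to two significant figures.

Ka = 5.5 × 10^-2

[H+] = 10^(-1.38) = 4.17 × 10^-2 M
At equilibrium [HA] = 0.0733 − 4.17 × 10^-2 = 3.16 × 10^-2 M
Ka = [H+][A-]/[HA] = (4.17 × 10^-2)² / 3.16 × 10^-2 = 5.5 × 10^-2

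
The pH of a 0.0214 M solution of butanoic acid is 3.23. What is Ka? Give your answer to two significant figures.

Ka = 1.7 × 10^-5

[H+] = 10^(-3.23) = 5.89 × 10^-4 M
At equilibrium [HA] = 0.0214 − 5.89 × 10^-4 = 2.08 × 10^-2 M
Ka = [H+][A-]/[HA] = (5.89 × 10^-4)² / 2.08 × 10^-2 = 1.7 × 10^-5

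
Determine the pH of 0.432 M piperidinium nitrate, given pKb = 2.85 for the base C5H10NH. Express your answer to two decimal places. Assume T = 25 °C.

C5H10NH2+ is the conjugate acid of the weak base C5H10NH.
Kb = 10^(−2.85) = 1.41 × 10^-3
Ka = Kw/Kb = 1.0×10^-14 / 1.41 × 10^-3 = 7.09 × 10^-12
Ka = [H+]²/(0.432 − [H+]) = 7.09 × 10^-12
Neglecting [H+] in the denominator: [H+] = √(7.09 × 10^-12 × 0.432) = 1.75 × 10^-6 M
([H+]/C₀ = 0.00041% < 5%, so the approximation holds.)
pH = −log(1.75 × 10^-6) = 5.76

pH = 5.76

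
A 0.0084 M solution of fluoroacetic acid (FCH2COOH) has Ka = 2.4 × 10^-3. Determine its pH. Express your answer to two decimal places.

pH = 2.46

FCH2COOH ⇌ FCH2COO- + H+
Ka = [H+]²/(0.0084 − [H+]) = 2.4 × 10^-3
Here C₀/Ka ≈ 3.5, so the small-[H+] approximation fails. Use the quadratic:
[H+] = [−0.0024 + √(0.0024² + 8.06e-05)]/2 = 3.45 × 10^-3 M
pH = −log(3.45 × 10^-3) = 2.46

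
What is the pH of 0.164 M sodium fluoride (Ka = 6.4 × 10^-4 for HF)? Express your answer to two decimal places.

pH = 8.20

F- is the conjugate base of the weak acid HF.
Kb = Kw/Ka = 1.0×10^-14 / 6.4 × 10^-4 = 1.56 × 10^-11
From the ICE table, Kb = [OH-]²/(0.164 − [OH-]) = 1.56 × 10^-11.
Neglecting [OH-] in the denominator: [OH-] = √(1.56 × 10^-11 × 0.164) = 1.60 × 10^-6 M
([OH-]/C₀ = 0.00098% < 5%, so the approximation holds.)
pOH = −log(1.60 × 10^-6) = 5.80; pH = 14.00 − 5.80 = 8.20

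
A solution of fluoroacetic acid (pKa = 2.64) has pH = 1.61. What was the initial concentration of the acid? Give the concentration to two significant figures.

[H+] = 10^(-1.61) = 2.45 × 10^-2 M = x
Ka = 10^(−2.64) = 2.29 × 10^-3
Ka = x²/(C₀ − x) ⇒ C₀ = x + x²/Ka
C₀ = 2.45 × 10^-2 + (2.45 × 10^-2)²/(2.29 × 10^-3) = 2.87 × 10^-1 M

C₀ = 2.9 × 10^-1 M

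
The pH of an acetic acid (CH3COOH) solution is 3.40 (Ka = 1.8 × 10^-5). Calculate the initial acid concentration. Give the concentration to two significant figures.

[H+] = 10^(-3.40) = 3.98 × 10^-4 M = x
Ka = x²/(C₀ − x) ⇒ C₀ = x + x²/Ka
C₀ = 3.98 × 10^-4 + (3.98 × 10^-4)²/(1.8 × 10^-5) = 9.20 × 10^-3 M

C₀ = 9.2 × 10^-3 M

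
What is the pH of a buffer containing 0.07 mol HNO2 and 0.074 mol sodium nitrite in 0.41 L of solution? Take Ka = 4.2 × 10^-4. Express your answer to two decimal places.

pH = 3.40

pKa = −log(4.2 × 10^-4) = 3.377
Henderson–Hasselbalch: pH = pKa + log([NO2-]/[HNO2]) = 3.377 + log(0.074/0.07)
pH = 3.377 + (+0.024) = 3.40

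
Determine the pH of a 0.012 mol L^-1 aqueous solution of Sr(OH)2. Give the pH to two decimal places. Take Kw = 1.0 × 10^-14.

pH = 12.38

Sr(OH)2 is a strong base (each formula unit releases 2 OH-); [OH-] = 0.024 M.
pOH = -log(0.024) = 1.62
pH = 14.00 - 1.62 = 12.38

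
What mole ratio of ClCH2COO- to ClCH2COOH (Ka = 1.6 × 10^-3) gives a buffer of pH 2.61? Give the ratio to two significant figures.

ratio = 0.65

pKa = -log(1.6 × 10^-3) = 2.796
pH = pKa + log(r) ⇒ log(r) = 2.61 − 2.796 = -0.186
r = [ClCH2COO-]/[ClCH2COOH] = 10^(-0.186) = 0.652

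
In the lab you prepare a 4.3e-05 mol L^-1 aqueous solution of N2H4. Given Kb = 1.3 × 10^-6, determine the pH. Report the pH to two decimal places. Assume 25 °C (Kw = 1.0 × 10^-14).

pH = 8.84

N2H4 + H2O ⇌ N2H5+ + OH-
Kb = [OH-]²/(4.3e-05 − [OH-]) = 1.3 × 10^-6
[OH-] is not negligible relative to C₀; solve [OH-]² + 1.3e-06·[OH-] − 5.59e-11 = 0.
[OH-] = [−1.3e-06 + √(1.3e-06² + 2.24e-10)]/2 = 6.85 × 10^-6 M
pOH = 5.16, so pH = 14.00 − pOH = 8.84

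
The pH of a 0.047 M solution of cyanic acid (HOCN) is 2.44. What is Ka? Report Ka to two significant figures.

[H+] = 10^(-2.44) = 3.63 × 10^-3 M
At equilibrium [HA] = 0.047 − 3.63 × 10^-3 = 4.34 × 10^-2 M
Ka = [H+][A-]/[HA] = (3.63 × 10^-3)² / 4.34 × 10^-2 = 3.0 × 10^-4

Ka = 3.0 × 10^-4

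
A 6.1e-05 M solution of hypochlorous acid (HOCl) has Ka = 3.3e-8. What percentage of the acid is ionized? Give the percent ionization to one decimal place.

HOCl ⇌ OCl- + H+; let x = [H+] at equilibrium.
x ≈ √(Ka·C₀) = √(3.3 × 10^-8 × 6.1e-05) = 1.42 × 10^-6 M
Fraction ionized = 1.42 × 10^-6 / 6.1e-05 = 0.0233 → 2.3%

2.3%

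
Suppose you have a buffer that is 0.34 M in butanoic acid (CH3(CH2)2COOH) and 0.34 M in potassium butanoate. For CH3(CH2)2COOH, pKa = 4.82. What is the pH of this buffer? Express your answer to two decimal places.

pH = 4.82

pH = pKa + log([A⁻]/[HA]) = 4.82 + log(0.34/0.34)
pH = 4.82 + (+0.000) = 4.82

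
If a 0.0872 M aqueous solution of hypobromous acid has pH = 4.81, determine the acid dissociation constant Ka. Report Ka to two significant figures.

Ka = 2.8 × 10^-9

[H+] = 10^(-4.81) = 1.55 × 10^-5 M
At equilibrium [HA] = 0.0872 − 1.55 × 10^-5 = 8.72 × 10^-2 M
Ka = [H+][A-]/[HA] = (1.55 × 10^-5)² / 8.72 × 10^-2 = 2.8 × 10^-9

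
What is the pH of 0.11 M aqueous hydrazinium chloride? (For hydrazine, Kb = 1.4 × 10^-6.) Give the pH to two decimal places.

N2H5+ is the conjugate acid of the weak base N2H4.
Ka = Kw/Kb = 1.0×10^-14 / 1.4 × 10^-6 = 7.14 × 10^-9
Ka = [H+]²/(0.11 − [H+]) = 7.14 × 10^-9
Since Ka ≪ C₀, [H+] ≈ √(Ka·C₀) = 2.80 × 10^-5 M.
pH = −log[H+] = −log(2.80 × 10^-5) = 4.55

pH = 4.55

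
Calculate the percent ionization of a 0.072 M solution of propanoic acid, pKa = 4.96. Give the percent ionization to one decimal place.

1.2%

CH3CH2COOH ⇌ CH3CH2COO- + H+; let x = [H+] at equilibrium.
Ka = 10^(−4.96) = 1.10 × 10^-5
x ≈ √(Ka·C₀) = √(1.10 × 10^-5 × 0.072) = 8.90 × 10^-4 M
% ionization = x/C₀ × 100% = 8.90 × 10^-4/0.072 × 100% = 1.2%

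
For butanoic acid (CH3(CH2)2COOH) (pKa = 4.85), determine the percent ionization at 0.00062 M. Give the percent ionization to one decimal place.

14.0%

CH3(CH2)2COOH ⇌ CH3(CH2)2COO- + H+; let x = [H+] at equilibrium.
Ka = 10^(−4.85) = 1.41 × 10^-5
Ka = x²/(C₀ − x); solving the quadratic gives x = 8.67 × 10^-5 M.
% ionization = x/C₀ × 100% = 8.67 × 10^-5/0.00062 × 100% = 14.0%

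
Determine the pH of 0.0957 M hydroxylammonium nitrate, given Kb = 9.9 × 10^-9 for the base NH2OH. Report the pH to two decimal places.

NH3OH+ is the conjugate acid of the weak base NH2OH.
Ka = Kw/Kb = 1.0×10^-14 / 9.9 × 10^-9 = 1.01 × 10^-6
Ka = x²/(0.0957 − x) = 1.01 × 10^-6
Since Ka ≪ C₀, x ≈ √(Ka·C₀) = 3.11 × 10^-4 M.
pH = −log(3.11 × 10^-4) = 3.51

pH = 3.51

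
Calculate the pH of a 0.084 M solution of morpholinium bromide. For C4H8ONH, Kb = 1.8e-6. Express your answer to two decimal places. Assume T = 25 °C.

C4H8ONH2+ is the conjugate acid of the weak base C4H8ONH.
Ka = Kw/Kb = 1.0×10^-14 / 1.8 × 10^-6 = 5.56 × 10^-9
From the ICE table, Ka = [H+]²/(0.084 − [H+]) = 5.56 × 10^-9.
Since Ka ≪ C₀, [H+] ≈ √(Ka·C₀) = 2.16 × 10^-5 M.
pH = −log[H+] = −log(2.16 × 10^-5) = 4.67

pH = 4.67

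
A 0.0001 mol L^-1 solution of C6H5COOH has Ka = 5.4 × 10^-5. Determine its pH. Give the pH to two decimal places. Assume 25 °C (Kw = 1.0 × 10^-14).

pH = 4.29

C6H5COOH ⇌ C6H5COO- + H+
Ka = [H+]²/(0.0001 − [H+]) = 5.4 × 10^-5
The 5% rule fails; solving [H+]² + Ka·[H+] − Ka·C₀ = 0 exactly:
[H+] = (−Ka + √(Ka² + 4·Ka·C₀))/2 = 5.13 × 10^-5 M
pH = −log(5.13 × 10^-5) = 4.29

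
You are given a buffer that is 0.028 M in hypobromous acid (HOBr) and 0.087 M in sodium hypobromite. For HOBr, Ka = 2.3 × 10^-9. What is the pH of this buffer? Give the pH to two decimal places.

pKa = −log(2.3 × 10^-9) = 8.638
Henderson–Hasselbalch: pH = pKa + log([OBr-]/[HOBr]) = 8.638 + log(0.087/0.028)
pH = 8.638 + (+0.492) = 9.13

pH = 9.13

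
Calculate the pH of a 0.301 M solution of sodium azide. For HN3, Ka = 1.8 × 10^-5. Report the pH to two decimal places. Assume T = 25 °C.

N3- is the conjugate base of the weak acid HN3.
Kb = Kw/Ka = 1.0×10^-14 / 1.8 × 10^-5 = 5.56 × 10^-10
Kb = x²/(0.301 − x) = 5.56 × 10^-10
Neglecting x in the denominator: x = √(5.56 × 10^-10 × 0.301) = 1.29 × 10^-5 M
pOH = 4.89, so pH = 14.00 − pOH = 9.11

pH = 9.11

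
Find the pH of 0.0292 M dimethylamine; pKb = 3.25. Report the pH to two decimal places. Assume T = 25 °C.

pH = 11.58

(CH3)2NH + H2O ⇌ (CH3)2NH2+ + OH-
Kb = 10^(−3.25) = 5.62 × 10^-4
Kb = [OH-]²/(0.0292 − [OH-]) = 5.62 × 10^-4
The 5% rule fails; solving [OH-]² + Kb·[OH-] − Kb·C₀ = 0 exactly:
[OH-] = [−0.000562 + √(0.000562² + 6.56e-05)]/2 = 3.78 × 10^-3 M
pOH = −log(3.78 × 10^-3) = 2.42; pH = 14.00 − 2.42 = 11.58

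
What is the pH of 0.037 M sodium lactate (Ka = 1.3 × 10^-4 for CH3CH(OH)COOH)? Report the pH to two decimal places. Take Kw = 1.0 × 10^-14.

CH3CH(OH)COO- is the conjugate base of the weak acid CH3CH(OH)COOH.
Kb = Kw/Ka = 1.0×10^-14 / 1.3 × 10^-4 = 7.69 × 10^-11
Kb = [OH-]²/(0.037 − [OH-]) = 7.69 × 10^-11
Neglecting [OH-] in the denominator: [OH-] = √(7.69 × 10^-11 × 0.037) = 1.69 × 10^-6 M
Check: 0.0046% ionized — well under 5%, approximation valid.
pOH = −log(1.69 × 10^-6) = 5.77; pH = 14.00 − 5.77 = 8.23

pH = 8.23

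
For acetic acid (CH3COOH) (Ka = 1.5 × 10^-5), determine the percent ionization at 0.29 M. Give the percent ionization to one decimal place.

0.7%

CH3COOH ⇌ CH3COO- + H+; let x = [H+] at equilibrium.
x ≈ √(Ka·C₀) = √(1.5 × 10^-5 × 0.29) = 2.09 × 10^-3 M
Fraction ionized = 2.09 × 10^-3 / 0.29 = 0.0072 → 0.7%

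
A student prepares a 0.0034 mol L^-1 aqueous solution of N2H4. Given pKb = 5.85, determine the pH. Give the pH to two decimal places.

N2H4 + H2O ⇌ N2H5+ + OH-
Kb = 10^(−5.85) = 1.41 × 10^-6
From the ICE table, Kb = x²/(0.0034 − x) = 1.41 × 10^-6.
Since Kb ≪ C₀, x ≈ √(Kb·C₀) = 6.92 × 10^-5 M.
pOH = 4.16, so pH = 14.00 − pOH = 9.84

pH = 9.84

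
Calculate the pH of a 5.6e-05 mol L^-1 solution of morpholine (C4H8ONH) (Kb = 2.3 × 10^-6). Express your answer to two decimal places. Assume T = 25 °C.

pH = 9.01

C4H8ONH + H2O ⇌ C4H8ONH2+ + OH-
From the ICE table, Kb = x²/(5.6e-05 − x) = 2.3 × 10^-6.
The 5% rule fails; solving x² + Kb·x − Kb·C₀ = 0 exactly:
x = [−2.3e-06 + √(2.3e-06² + 5.15e-10)]/2 = 1.03 × 10^-5 M
pOH = 4.99, so pH = 14.00 − pOH = 9.01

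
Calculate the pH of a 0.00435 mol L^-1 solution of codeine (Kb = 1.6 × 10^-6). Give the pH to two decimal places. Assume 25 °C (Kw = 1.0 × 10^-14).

C18H21NO3 + H2O ⇌ C18H22NO3+ + OH-
Kb = x²/(0.00435 − x) = 1.6 × 10^-6
Since Kb ≪ C₀, x ≈ √(Kb·C₀) = 8.34 × 10^-5 M.
Check: 1.9% ionized — well under 5%, approximation valid.
pOH = 4.08, so pH = 14.00 − pOH = 9.92

pH = 9.92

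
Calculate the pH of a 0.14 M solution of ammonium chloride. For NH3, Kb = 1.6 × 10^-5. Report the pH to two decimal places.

pH = 5.03

NH4+ is the conjugate acid of the weak base NH3.
Ka = Kw/Kb = 1.0×10^-14 / 1.6 × 10^-5 = 6.25 × 10^-10
Ka = [H+]²/(0.14 − [H+]) = 6.25 × 10^-10
Since Ka ≪ C₀, [H+] ≈ √(Ka·C₀) = 9.35 × 10^-6 M.
pH = −log[H+] = −log(9.35 × 10^-6) = 5.03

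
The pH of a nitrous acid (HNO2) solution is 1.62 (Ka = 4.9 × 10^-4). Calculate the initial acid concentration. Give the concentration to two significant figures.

C₀ = 1.2 M

[H+] = 10^(-1.62) = 2.40 × 10^-2 M = x
Ka = x²/(C₀ − x) ⇒ C₀ = x + x²/Ka
C₀ = 2.40 × 10^-2 + (2.40 × 10^-2)²/(4.9 × 10^-4) = 1.20 M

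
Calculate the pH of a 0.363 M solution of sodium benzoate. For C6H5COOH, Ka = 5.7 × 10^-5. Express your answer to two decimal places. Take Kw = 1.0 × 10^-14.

pH = 8.90

C6H5COO- is the conjugate base of the weak acid C6H5COOH.
Kb = Kw/Ka = 1.0×10^-14 / 5.7 × 10^-5 = 1.75 × 10^-10
From the ICE table, Kb = [OH-]²/(0.363 − [OH-]) = 1.75 × 10^-10.
Neglecting [OH-] in the denominator: [OH-] = √(1.75 × 10^-10 × 0.363) = 7.97 × 10^-6 M
Check: 0.0022% ionized — well under 5%, approximation valid.
pOH = 5.10, so pH = 14.00 − pOH = 8.90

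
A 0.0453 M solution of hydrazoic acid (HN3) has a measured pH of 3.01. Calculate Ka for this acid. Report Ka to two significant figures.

Ka = 2.2 × 10^-5

[H+] = 10^(-3.01) = 9.77 × 10^-4 M
At equilibrium [HA] = 0.0453 − 9.77 × 10^-4 = 4.43 × 10^-2 M
Ka = [H+][A-]/[HA] = (9.77 × 10^-4)² / 4.43 × 10^-2 = 2.2 × 10^-5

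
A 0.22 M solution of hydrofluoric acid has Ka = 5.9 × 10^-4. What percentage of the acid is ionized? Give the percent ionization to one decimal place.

5.0%

HF ⇌ F- + H+; let x = [H+] at equilibrium.
Ka = x²/(C₀ − x); solving the quadratic gives x = 1.11 × 10^-2 M.
% ionization = x/C₀ × 100% = 1.11 × 10^-2/0.22 × 100% = 5.0%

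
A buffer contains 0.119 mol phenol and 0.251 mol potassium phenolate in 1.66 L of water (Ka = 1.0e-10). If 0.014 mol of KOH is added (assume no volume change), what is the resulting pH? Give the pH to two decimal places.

After neutralization: n(C6H5OH) = 0.105 mol, n(C6H5O-) = 0.265 mol.
pKa = −log(1.0 × 10^-10) = 10.000
pH = pKa + log(n_C6H5O-/n_C6H5OH) = 10.000 + log(0.265/0.105) = 10.000 + (+0.402)

pH = 10.40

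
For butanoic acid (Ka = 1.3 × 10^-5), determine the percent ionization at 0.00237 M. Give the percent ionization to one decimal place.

CH3(CH2)2COOH ⇌ CH3(CH2)2COO- + H+; let x = [H+] at equilibrium.
Solve x² + 1.3e-05x − 3.08e-08 = 0 → x = 1.69 × 10^-4 M
% ionization = x/C₀ × 100% = 1.69 × 10^-4/0.00237 × 100% = 7.1%

7.1%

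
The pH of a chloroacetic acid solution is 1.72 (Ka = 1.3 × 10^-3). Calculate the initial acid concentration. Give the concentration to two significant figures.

[H+] = 10^(-1.72) = 1.91 × 10^-2 M = x
Ka = x²/(C₀ − x) ⇒ C₀ = x + x²/Ka
C₀ = 1.91 × 10^-2 + (1.91 × 10^-2)²/(1.3 × 10^-3) = 3.00 × 10^-1 M

C₀ = 3.0 × 10^-1 M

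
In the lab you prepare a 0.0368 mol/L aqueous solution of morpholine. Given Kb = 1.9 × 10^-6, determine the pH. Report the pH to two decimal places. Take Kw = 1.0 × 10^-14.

pH = 10.42

C4H8ONH + H2O ⇌ C4H8ONH2+ + OH-
Kb = [OH-]²/(0.0368 − [OH-]) = 1.9 × 10^-6
Neglecting [OH-] in the denominator: [OH-] = √(1.9 × 10^-6 × 0.0368) = 2.64 × 10^-4 M
Check: 0.72% ionized — well under 5%, approximation valid.
pOH = −log(2.64 × 10^-4) = 3.58; pH = 14.00 − 3.58 = 10.42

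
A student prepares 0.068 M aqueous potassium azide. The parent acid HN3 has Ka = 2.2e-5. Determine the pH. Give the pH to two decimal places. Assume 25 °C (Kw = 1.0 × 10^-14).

N3- is the conjugate base of the weak acid HN3.
Kb = Kw/Ka = 1.0×10^-14 / 2.2 × 10^-5 = 4.55 × 10^-10
Kb = x²/(0.068 − x) = 4.55 × 10^-10
Neglecting x in the denominator: x = √(4.55 × 10^-10 × 0.068) = 5.56 × 10^-6 M
Check: 0.0082% ionized — well under 5%, approximation valid.
pOH = 5.25, so pH = 14.00 − pOH = 8.75

pH = 8.75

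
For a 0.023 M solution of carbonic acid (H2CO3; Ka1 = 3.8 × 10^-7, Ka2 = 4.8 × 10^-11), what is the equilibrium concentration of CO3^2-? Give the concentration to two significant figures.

4.8 × 10^-11 M

First ionization gives [H+] ≈ [HCO3-] = 9.35 × 10^-5 M.
Second step: Ka2 = [H+][CO3^2-]/[HCO3-] ≈ [CO3^2-] (since [H+] ≈ [HCO3-]).
So [CO3^2-] ≈ Ka2.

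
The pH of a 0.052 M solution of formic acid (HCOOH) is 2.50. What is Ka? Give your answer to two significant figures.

Ka = 2.0 × 10^-4

[H+] = 10^(-2.50) = 3.16 × 10^-3 M
At equilibrium [HA] = 0.052 − 3.16 × 10^-3 = 4.88 × 10^-2 M
Ka = [H+][A-]/[HA] = (3.16 × 10^-3)² / 4.88 × 10^-2 = 2.0 × 10^-4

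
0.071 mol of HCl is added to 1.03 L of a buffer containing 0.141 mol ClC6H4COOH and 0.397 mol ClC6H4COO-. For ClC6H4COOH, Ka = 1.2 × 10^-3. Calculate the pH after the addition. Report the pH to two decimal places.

pH = 3.11

After neutralization: n(ClC6H4COOH) = 0.212 mol, n(ClC6H4COO-) = 0.326 mol.
pKa = −log(1.2 × 10^-3) = 2.921
pH = pKa + log([A⁻]/[HA]) = 2.921 + log(0.326/0.212) = 2.921 +0.187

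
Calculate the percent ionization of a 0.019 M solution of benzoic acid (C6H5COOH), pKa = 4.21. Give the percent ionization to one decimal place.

C6H5COOH ⇌ C6H5COO- + H+; let x = [H+] at equilibrium.
Ka = 10^(−4.21) = 6.17 × 10^-5
Ka = x²/(C₀ − x); solving the quadratic gives x = 1.05 × 10^-3 M.
% ionization = x/C₀ × 100% = 1.05 × 10^-3/0.019 × 100% = 5.5%

5.5%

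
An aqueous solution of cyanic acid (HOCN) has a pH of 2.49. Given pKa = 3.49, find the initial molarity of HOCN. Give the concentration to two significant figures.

C₀ = 3.6 × 10^-2 M

[H+] = 10^(-2.49) = 3.24 × 10^-3 M = x
Ka = 10^(−3.49) = 3.24 × 10^-4
Ka = x²/(C₀ − x) ⇒ C₀ = x + x²/Ka
C₀ = 3.24 × 10^-3 + (3.24 × 10^-3)²/(3.24 × 10^-4) = 3.56 × 10^-2 M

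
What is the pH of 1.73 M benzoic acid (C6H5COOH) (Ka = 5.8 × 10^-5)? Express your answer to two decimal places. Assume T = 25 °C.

pH = 2.00

C6H5COOH ⇌ C6H5COO- + H+
From the ICE table, Ka = x²/(1.73 − x) = 5.8 × 10^-5.
Neglecting x in the denominator: x = √(5.8 × 10^-5 × 1.73) = 1.00 × 10^-2 M
Check: 0.58% ionized — well under 5%, approximation valid.
pH = −log[H+] = −log(1.00 × 10^-2) = 2.00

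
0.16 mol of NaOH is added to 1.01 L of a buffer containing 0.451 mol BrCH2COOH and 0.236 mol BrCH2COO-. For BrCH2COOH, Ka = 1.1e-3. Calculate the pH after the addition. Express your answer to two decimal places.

OH- converts BrCH2COOH to BrCH2COO-: BrCH2COOH → 0.291 mol, BrCH2COO- → 0.396 mol.
pKa = −log(1.1 × 10^-3) = 2.959
pH = pKa + log([A⁻]/[HA]) = 2.959 + log(0.396/0.291) = 2.959 +0.134

pH = 3.09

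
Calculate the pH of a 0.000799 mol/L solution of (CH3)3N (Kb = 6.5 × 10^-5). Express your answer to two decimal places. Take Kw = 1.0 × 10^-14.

(CH3)3N + H2O ⇌ (CH3)3NH+ + OH-
Let x = [OH-] at equilibrium. Kb = x²/(0.000799 − x).
Here C₀/Kb ≈ 12.3, so the small-x approximation fails. Use the quadratic:
x = [−6.5e-05 + √(6.5e-05² + 2.08e-07)]/2 = 1.98 × 10^-4 M
pOH = 3.70, so pH = 14.00 − pOH = 10.30

pH = 10.30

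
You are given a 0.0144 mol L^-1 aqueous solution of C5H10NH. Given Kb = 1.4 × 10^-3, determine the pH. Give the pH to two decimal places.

C5H10NH + H2O ⇌ C5H10NH2+ + OH-
Kb = [OH-]²/(0.0144 − [OH-]) = 1.4 × 10^-3
[OH-] is not negligible relative to C₀; solve [OH-]² + 0.0014·[OH-] − 2.02e-05 = 0.
[OH-] = [−0.0014 + √(0.0014² + 8.06e-05)]/2 = 3.84 × 10^-3 M
pOH = −log(3.84 × 10^-3) = 2.42; pH = 14.00 − 2.42 = 11.58

pH = 11.58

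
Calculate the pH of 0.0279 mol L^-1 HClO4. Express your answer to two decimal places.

HClO4 is a strong acid and dissociates completely, so [H+] = 0.0279 M.
pH = -log(0.0279) = 1.55

pH = 1.55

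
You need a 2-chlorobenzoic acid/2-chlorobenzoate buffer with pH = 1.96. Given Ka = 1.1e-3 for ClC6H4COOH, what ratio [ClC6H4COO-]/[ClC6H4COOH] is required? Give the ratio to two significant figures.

pKa = -log(1.1 × 10^-3) = 2.959
pH = pKa + log(r) ⇒ log(r) = 1.96 − 2.959 = -0.999
r = [ClC6H4COO-]/[ClC6H4COOH] = 10^(-0.999) = 0.1

ratio = 0.10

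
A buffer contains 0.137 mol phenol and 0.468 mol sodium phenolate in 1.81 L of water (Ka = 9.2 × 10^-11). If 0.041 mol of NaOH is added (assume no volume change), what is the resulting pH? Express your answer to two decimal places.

After neutralization: n(C6H5OH) = 0.096 mol, n(C6H5O-) = 0.509 mol.
pKa = −log(9.2 × 10^-11) = 10.036
Henderson–Hasselbalch with mole ratio 0.509/0.096: pH = 10.036 + (+0.724)

pH = 10.76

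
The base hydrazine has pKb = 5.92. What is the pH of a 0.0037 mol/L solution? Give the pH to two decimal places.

N2H4 + H2O ⇌ N2H5+ + OH-
Kb = 10^(−5.92) = 1.20 × 10^-6
Kb = x²/(0.0037 − x) = 1.20 × 10^-6
Neglecting x in the denominator: x = √(1.20 × 10^-6 × 0.0037) = 6.66 × 10^-5 M
(x/C₀ = 1.8% < 5%, so the approximation holds.)
pOH = −log(6.66 × 10^-5) = 4.18; pH = 14.00 − 4.18 = 9.82

pH = 9.82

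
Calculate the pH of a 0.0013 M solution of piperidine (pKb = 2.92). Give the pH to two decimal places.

pH = 10.90

C5H10NH + H2O ⇌ C5H10NH2+ + OH-
Kb = 10^(−2.92) = 1.20 × 10^-3
From the ICE table, Kb = [OH-]²/(0.0013 − [OH-]) = 1.20 × 10^-3.
The 5% rule fails; solving [OH-]² + Kb·[OH-] − Kb·C₀ = 0 exactly:
[OH-] = [−0.0012 + √(0.0012² + 6.24e-06)]/2 = 7.86 × 10^-4 M
pOH = 3.10, so pH = 14.00 − pOH = 10.90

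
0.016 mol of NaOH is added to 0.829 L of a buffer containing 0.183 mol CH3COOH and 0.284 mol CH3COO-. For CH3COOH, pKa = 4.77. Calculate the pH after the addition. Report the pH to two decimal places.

After neutralization: n(CH3COOH) = 0.167 mol, n(CH3COO-) = 0.3 mol.
pH = pKa + log(n_CH3COO-/n_CH3COOH) = 4.77 + log(0.3/0.167) = 4.77 + (+0.254)

pH = 5.02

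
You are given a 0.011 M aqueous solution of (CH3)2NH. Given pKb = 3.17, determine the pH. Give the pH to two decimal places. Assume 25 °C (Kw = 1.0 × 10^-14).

pH = 11.38

(CH3)2NH + H2O ⇌ (CH3)2NH2+ + OH-
Kb = 10^(−3.17) = 6.76 × 10^-4
Kb = [OH-]²/(0.011 − [OH-]) = 6.76 × 10^-4
[OH-] is not negligible relative to C₀; solve [OH-]² + 0.000676·[OH-] − 7.44e-06 = 0.
[OH-] = [−0.000676 + √(0.000676² + 2.97e-05)]/2 = 2.41 × 10^-3 M
pOH = −log(2.41 × 10^-3) = 2.62; pH = 14.00 − 2.62 = 11.38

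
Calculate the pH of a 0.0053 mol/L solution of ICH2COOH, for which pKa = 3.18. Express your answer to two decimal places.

ICH2COOH ⇌ ICH2COO- + H+
Ka = 10^(−3.18) = 6.61 × 10^-4
From the ICE table, Ka = x²/(0.0053 − x) = 6.61 × 10^-4.
Here C₀/Ka ≈ 8.02, so the small-x approximation fails. Use the quadratic:
x = [−0.000661 + √(0.000661² + 1.4e-05)]/2 = 1.57 × 10^-3 M
pH = −log[H+] = −log(1.57 × 10^-3) = 2.80

pH = 2.80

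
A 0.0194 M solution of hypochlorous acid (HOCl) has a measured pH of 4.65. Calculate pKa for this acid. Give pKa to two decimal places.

pKa = 7.59

[H+] = 10^(-4.65) = 2.24 × 10^-5 M
At equilibrium [HA] = 0.0194 − 2.24 × 10^-5 = 1.94 × 10^-2 M
Ka = [H+][A-]/[HA] = (2.24 × 10^-5)² / 1.94 × 10^-2 = 2.59 × 10^-8
pKa = -log(2.59 × 10^-8) = 7.59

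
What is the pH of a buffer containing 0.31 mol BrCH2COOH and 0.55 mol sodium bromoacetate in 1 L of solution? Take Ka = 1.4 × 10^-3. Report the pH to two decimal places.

pKa = −log(1.4 × 10^-3) = 2.854
pH = pKa + log([A⁻]/[HA]) = 2.854 + log(0.55/0.31)
pH = 2.854 + (+0.249) = 3.10

pH = 3.10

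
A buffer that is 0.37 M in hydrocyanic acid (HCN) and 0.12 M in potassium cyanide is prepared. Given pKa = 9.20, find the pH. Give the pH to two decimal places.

Using pH = pKa + log([base]/[acid]) with [base]/[acid] = 0.12/0.37:
pH = 9.20 + (-0.489) = 8.71

pH = 8.71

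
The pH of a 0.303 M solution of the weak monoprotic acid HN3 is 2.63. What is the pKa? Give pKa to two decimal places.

pKa = 4.74

[H+] = 10^(-2.63) = 2.34 × 10^-3 M
At equilibrium [HA] = 0.303 − 2.34 × 10^-3 = 3.01 × 10^-1 M
Ka = [H+][A-]/[HA] = (2.34 × 10^-3)² / 3.01 × 10^-1 = 1.82 × 10^-5
pKa = -log(1.82 × 10^-5) = 4.74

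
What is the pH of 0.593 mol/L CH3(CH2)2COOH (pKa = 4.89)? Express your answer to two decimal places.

pH = 2.56

CH3(CH2)2COOH ⇌ CH3(CH2)2COO- + H+
Ka = 10^(−4.89) = 1.29 × 10^-5
Ka = [H+]²/(0.593 − [H+]) = 1.29 × 10^-5
Neglecting [H+] in the denominator: [H+] = √(1.29 × 10^-5 × 0.593) = 2.77 × 10^-3 M
Check: 0.47% ionized — well under 5%, approximation valid.
pH = −log(2.77 × 10^-3) = 2.56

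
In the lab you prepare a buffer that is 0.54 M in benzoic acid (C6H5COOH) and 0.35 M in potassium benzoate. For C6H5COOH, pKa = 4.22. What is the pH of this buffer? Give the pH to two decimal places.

pH = 4.03

Using pH = pKa + log([base]/[acid]) with [base]/[acid] = 0.35/0.54:
pH = 4.22 + (-0.188) = 4.03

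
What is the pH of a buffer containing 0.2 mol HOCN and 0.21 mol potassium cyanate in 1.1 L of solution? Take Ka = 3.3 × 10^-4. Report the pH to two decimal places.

pKa = −log(3.3 × 10^-4) = 3.481
pH = pKa + log([A⁻]/[HA]) = 3.481 + log(0.21/0.2)
pH = 3.481 + (+0.021) = 3.50

pH = 3.50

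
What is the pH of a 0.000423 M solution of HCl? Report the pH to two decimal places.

pH = 3.37

HCl is a strong acid and dissociates completely, so [H+] = 0.000423 M.
pH = -log(0.000423) = 3.37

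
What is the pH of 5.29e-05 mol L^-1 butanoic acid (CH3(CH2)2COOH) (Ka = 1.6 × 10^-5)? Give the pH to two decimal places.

pH = 4.65

CH3(CH2)2COOH ⇌ CH3(CH2)2COO- + H+
Let x = [H+] at equilibrium. Ka = x²/(5.29e-05 − x).
x is not negligible relative to C₀; solve x² + 1.6e-05·x − 8.46e-10 = 0.
x = (−Ka + √(Ka² + 4·Ka·C₀))/2 = 2.22 × 10^-5 M
pH = −log(2.22 × 10^-5) = 4.65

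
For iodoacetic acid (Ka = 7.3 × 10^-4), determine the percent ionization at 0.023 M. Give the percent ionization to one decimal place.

ICH2COOH ⇌ ICH2COO- + H+; let x = [H+] at equilibrium.
Solve x² + 0.00073x − 1.68e-05 = 0 → x = 3.75 × 10^-3 M
% ionization = x/C₀ × 100% = 3.75 × 10^-3/0.023 × 100% = 16.3%

16.3%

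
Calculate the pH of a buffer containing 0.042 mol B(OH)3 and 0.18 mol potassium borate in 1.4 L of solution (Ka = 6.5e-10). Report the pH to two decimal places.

pKa = −log(6.5 × 10^-10) = 9.187
Using pH = pKa + log([base]/[acid]) with [base]/[acid] = 0.18/0.042:
pH = 9.187 + (+0.632) = 9.82

pH = 9.82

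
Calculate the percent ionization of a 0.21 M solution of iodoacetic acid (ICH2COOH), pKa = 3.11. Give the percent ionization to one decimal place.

ICH2COOH ⇌ ICH2COO- + H+; let x = [H+] at equilibrium.
Ka = 10^(−3.11) = 7.76 × 10^-4
Ka = x²/(C₀ − x); solving the quadratic gives x = 1.24 × 10^-2 M.
Fraction ionized = 1.24 × 10^-2 / 0.21 = 0.0590 → 5.9%

5.9%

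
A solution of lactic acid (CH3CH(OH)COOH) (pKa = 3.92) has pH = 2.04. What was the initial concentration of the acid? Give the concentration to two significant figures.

[H+] = 10^(-2.04) = 9.12 × 10^-3 M = x
Ka = 10^(−3.92) = 1.20 × 10^-4
Ka = x²/(C₀ − x) ⇒ C₀ = x + x²/Ka
C₀ = 9.12 × 10^-3 + (9.12 × 10^-3)²/(1.20 × 10^-4) = 7.02 × 10^-1 M

C₀ = 7.0 × 10^-1 M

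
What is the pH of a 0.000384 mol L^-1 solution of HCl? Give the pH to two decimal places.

pH = 3.42

HCl is a strong acid and dissociates completely, so [H+] = 0.000384 M.
pH = -log(0.000384) = 3.42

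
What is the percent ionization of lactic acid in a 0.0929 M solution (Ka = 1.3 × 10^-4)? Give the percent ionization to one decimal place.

3.7%

CH3CH(OH)COOH ⇌ CH3CH(OH)COO- + H+; let x = [H+] at equilibrium.
x ≈ √(Ka·C₀) = √(1.3 × 10^-4 × 0.0929) = 3.48 × 10^-3 M
Fraction ionized = 3.48 × 10^-3 / 0.0929 = 0.0375 → 3.7%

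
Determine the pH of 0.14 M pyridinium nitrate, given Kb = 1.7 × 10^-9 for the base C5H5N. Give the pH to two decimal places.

C5H5NH+ is the conjugate acid of the weak base C5H5N.
Ka = Kw/Kb = 1.0×10^-14 / 1.7 × 10^-9 = 5.88 × 10^-6
From the ICE table, Ka = [H+]²/(0.14 − [H+]) = 5.88 × 10^-6.
Neglecting [H+] in the denominator: [H+] = √(5.88 × 10^-6 × 0.14) = 9.07 × 10^-4 M
([H+]/C₀ = 0.65% < 5%, so the approximation holds.)
pH = −log(9.07 × 10^-4) = 3.04

pH = 3.04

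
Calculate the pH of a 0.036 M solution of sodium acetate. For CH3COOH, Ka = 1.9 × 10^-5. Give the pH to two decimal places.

pH = 8.64

CH3COO- is the conjugate base of the weak acid CH3COOH.
Kb = Kw/Ka = 1.0×10^-14 / 1.9 × 10^-5 = 5.26 × 10^-10
Kb = [OH-]²/(0.036 − [OH-]) = 5.26 × 10^-10
Since Kb ≪ C₀, [OH-] ≈ √(Kb·C₀) = 4.35 × 10^-6 M.
Check: 0.012% ionized — well under 5%, approximation valid.
pOH = −log(4.35 × 10^-6) = 5.36; pH = 14.00 − 5.36 = 8.64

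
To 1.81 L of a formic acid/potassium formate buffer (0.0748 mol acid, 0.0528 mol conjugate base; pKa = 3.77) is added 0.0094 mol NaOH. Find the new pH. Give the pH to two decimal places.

pH = 3.75

After neutralization: n(HCOOH) = 0.0654 mol, n(HCOO-) = 0.0622 mol.
pH = pKa + log(n_HCOO-/n_HCOOH) = 3.77 + log(0.0622/0.0654) = 3.77 + (-0.022)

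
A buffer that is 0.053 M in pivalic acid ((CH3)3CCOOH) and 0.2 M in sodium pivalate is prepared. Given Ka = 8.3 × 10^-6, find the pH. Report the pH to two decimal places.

pKa = −log(8.3 × 10^-6) = 5.081
Henderson–Hasselbalch: pH = pKa + log([(CH3)3CCOO-]/[(CH3)3CCOOH]) = 5.081 + log(0.2/0.053)
pH = 5.081 + (+0.577) = 5.66

pH = 5.66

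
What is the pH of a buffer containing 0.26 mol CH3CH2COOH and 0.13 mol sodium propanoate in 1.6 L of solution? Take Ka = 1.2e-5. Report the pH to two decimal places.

pH = 4.62

pKa = −log(1.2 × 10^-5) = 4.921
Using pH = pKa + log([base]/[acid]) with [base]/[acid] = 0.13/0.26:
pH = 4.921 + (-0.301) = 4.62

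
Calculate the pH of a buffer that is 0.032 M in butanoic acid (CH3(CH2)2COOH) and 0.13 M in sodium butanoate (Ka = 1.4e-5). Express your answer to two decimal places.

pKa = −log(1.4 × 10^-5) = 4.854
Using pH = pKa + log([base]/[acid]) with [base]/[acid] = 0.13/0.032:
pH = 4.854 + (+0.609) = 5.46

pH = 5.46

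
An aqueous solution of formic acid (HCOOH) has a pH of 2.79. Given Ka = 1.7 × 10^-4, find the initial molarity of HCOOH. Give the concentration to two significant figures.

[H+] = 10^(-2.79) = 1.62 × 10^-3 M = x
Ka = x²/(C₀ − x) ⇒ C₀ = x + x²/Ka
C₀ = 1.62 × 10^-3 + (1.62 × 10^-3)²/(1.7 × 10^-4) = 1.71 × 10^-2 M

C₀ = 1.7 × 10^-2 M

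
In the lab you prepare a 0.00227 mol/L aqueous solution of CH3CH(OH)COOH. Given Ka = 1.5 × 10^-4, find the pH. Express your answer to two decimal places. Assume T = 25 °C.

pH = 3.29

CH3CH(OH)COOH ⇌ CH3CH(OH)COO- + H+
Let x = [H+] at equilibrium. Ka = x²/(0.00227 − x).
x is not negligible relative to C₀; solve x² + 0.00015·x − 3.4e-07 = 0.
x = (−Ka + √(Ka² + 4·Ka·C₀))/2 = 5.13 × 10^-4 M
pH = −log[H+] = −log(5.13 × 10^-4) = 3.29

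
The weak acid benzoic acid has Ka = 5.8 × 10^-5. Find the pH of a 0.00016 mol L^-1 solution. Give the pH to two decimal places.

C6H5COOH ⇌ C6H5COO- + H+
Let x = [H+] at equilibrium. Ka = x²/(0.00016 − x).
x is not negligible relative to C₀; solve x² + 5.8e-05·x − 9.28e-09 = 0.
x = (−Ka + √(Ka² + 4·Ka·C₀))/2 = 7.16 × 10^-5 M
pH = −log[H+] = −log(7.16 × 10^-5) = 4.15

pH = 4.15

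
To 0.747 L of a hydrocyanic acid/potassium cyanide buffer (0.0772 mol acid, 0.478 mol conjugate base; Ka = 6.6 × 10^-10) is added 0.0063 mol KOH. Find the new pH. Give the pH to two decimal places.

After neutralization: n(HCN) = 0.0709 mol, n(CN-) = 0.484 mol.
pKa = −log(6.6 × 10^-10) = 9.180
Henderson–Hasselbalch with mole ratio 0.484/0.0709: pH = 9.180 + (+0.834)

pH = 10.01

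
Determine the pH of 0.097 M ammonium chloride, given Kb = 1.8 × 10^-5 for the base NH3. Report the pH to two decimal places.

NH4+ is the conjugate acid of the weak base NH3.
Ka = Kw/Kb = 1.0×10^-14 / 1.8 × 10^-5 = 5.56 × 10^-10
From the ICE table, Ka = [H+]²/(0.097 − [H+]) = 5.56 × 10^-10.
Assume [H+] ≪ 0.097: [H+] ≈ √(5.56 × 10^-10 × 0.097) = 7.34 × 10^-6 M
Check: 0.0076% ionized — well under 5%, approximation valid.
pH = −log[H+] = −log(7.34 × 10^-6) = 5.13

pH = 5.13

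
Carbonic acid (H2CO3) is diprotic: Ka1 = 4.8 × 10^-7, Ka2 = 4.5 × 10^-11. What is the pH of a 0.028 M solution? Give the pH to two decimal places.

Since Ka1 ≫ Ka2, the first ionization dominates [H+].
Ka1 = x²/(0.028 − x) = 4.8 × 10^-7
x ≈ √(4.8 × 10^-7 × 0.028) = 1.16 × 10^-4 M
pH = −log(1.16 × 10^-4) = 3.94

pH = 3.94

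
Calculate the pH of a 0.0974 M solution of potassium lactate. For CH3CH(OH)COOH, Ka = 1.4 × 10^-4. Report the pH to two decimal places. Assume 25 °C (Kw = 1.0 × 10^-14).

pH = 8.42

CH3CH(OH)COO- is the conjugate base of the weak acid CH3CH(OH)COOH.
Kb = Kw/Ka = 1.0×10^-14 / 1.4 × 10^-4 = 7.14 × 10^-11
From the ICE table, Kb = x²/(0.0974 − x) = 7.14 × 10^-11.
Neglecting x in the denominator: x = √(7.14 × 10^-11 × 0.0974) = 2.64 × 10^-6 M
(x/C₀ = 0.0027% < 5%, so the approximation holds.)
pOH = −log(2.64 × 10^-6) = 5.58; pH = 14.00 − 5.58 = 8.42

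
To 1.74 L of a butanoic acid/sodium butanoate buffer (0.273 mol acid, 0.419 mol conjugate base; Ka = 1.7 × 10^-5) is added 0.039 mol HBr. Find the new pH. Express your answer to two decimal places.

Added H+ converts CH3(CH2)2COO- to CH3(CH2)2COOH: CH3(CH2)2COOH → 0.312 mol, CH3(CH2)2COO- → 0.38 mol.
pKa = −log(1.7 × 10^-5) = 4.770
pH = pKa + log([A⁻]/[HA]) = 4.770 + log(0.38/0.312) = 4.770 +0.086

pH = 4.86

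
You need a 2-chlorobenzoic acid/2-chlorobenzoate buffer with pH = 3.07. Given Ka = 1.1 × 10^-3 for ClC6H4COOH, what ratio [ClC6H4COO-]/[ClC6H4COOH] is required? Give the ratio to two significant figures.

ratio = 1.3

pKa = -log(1.1 × 10^-3) = 2.959
pH = pKa + log(r) ⇒ log(r) = 3.07 − 2.959 = +0.111
r = [ClC6H4COO-]/[ClC6H4COOH] = 10^(+0.111) = 1.29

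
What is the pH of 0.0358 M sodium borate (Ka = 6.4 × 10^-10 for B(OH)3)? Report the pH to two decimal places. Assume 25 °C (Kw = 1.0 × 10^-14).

pH = 10.87

B(OH)4- is the conjugate base of the weak acid B(OH)3.
Kb = Kw/Ka = 1.0×10^-14 / 6.4 × 10^-10 = 1.56 × 10^-5
Kb = x²/(0.0358 − x) = 1.56 × 10^-5
Assume x ≪ 0.0358: x ≈ √(1.56 × 10^-5 × 0.0358) = 7.47 × 10^-4 M
Check: 2.1% ionized — well under 5%, approximation valid.
pOH = 3.13, so pH = 14.00 − pOH = 10.87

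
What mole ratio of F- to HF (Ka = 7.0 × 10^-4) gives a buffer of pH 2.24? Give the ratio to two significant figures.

pKa = -log(7.0 × 10^-4) = 3.155
pH = pKa + log(r) ⇒ log(r) = 2.24 − 3.155 = -0.915
r = [F-]/[HF] = 10^(-0.915) = 0.122

ratio = 0.12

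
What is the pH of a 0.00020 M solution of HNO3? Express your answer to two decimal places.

HNO3 is a strong acid and dissociates completely, so [H+] = 0.00020 M.
pH = -log(0.0002) = 3.70

pH = 3.70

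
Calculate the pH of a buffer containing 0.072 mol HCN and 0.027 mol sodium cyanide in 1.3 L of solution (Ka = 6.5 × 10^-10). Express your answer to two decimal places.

pH = 8.76

pKa = −log(6.5 × 10^-10) = 9.187
pH = pKa + log([A⁻]/[HA]) = 9.187 + log(0.027/0.072)
pH = 9.187 + (-0.426) = 8.76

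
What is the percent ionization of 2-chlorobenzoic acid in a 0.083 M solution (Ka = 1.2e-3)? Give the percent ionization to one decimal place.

11.3%

ClC6H4COOH ⇌ ClC6H4COO- + H+; let x = [H+] at equilibrium.
Ka = x²/(C₀ − x); solving the quadratic gives x = 9.40 × 10^-3 M.
% ionization = x/C₀ × 100% = 9.40 × 10^-3/0.083 × 100% = 11.3%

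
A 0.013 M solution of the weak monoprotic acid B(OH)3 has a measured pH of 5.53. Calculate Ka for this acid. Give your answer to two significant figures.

Ka = 6.7 × 10^-10

[H+] = 10^(-5.53) = 2.95 × 10^-6 M
At equilibrium [HA] = 0.013 − 2.95 × 10^-6 = 1.30 × 10^-2 M
Ka = [H+][A-]/[HA] = (2.95 × 10^-6)² / 1.30 × 10^-2 = 6.7 × 10^-10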